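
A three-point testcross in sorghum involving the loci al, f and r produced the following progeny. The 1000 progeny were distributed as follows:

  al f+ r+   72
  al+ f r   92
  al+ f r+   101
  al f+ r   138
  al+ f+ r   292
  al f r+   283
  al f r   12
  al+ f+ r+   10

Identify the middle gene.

r

The two most frequent reciprocal classes, al+ f+ r and al f r+, are the parental types, so the F1 was al+ f+ r / al f r+.
The two rarest classes, al+ f+ r+ and al f r, are the double crossovers. Comparing them with the parentals, only the r allele has switched, so r is the middle locus and the order is f – r – al.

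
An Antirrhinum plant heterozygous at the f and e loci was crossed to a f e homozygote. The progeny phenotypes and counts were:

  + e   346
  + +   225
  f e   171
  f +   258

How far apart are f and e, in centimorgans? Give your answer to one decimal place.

The two most frequent classes, + e (346) and f + (258), are the parental types, so the F1 was + e / f +.
The recombinant classes are + + and f e: 225 + 171 = 396.
Recombination frequency = 396/1000 = 0.3960 ≈ 39.6%, i.e. 39.6 centimorgans.

39.6 centimorgans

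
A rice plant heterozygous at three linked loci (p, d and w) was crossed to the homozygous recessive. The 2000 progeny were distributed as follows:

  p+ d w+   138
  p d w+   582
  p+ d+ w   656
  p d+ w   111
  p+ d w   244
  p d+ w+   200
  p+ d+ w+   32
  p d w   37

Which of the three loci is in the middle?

The two most frequent reciprocal classes, p d w+ and p+ d+ w, are the parental types, so the F1 was p d w+ / p+ d+ w.
The two rarest classes, p d w and p+ d+ w+, are the double crossovers. Comparing them with the parentals, only the w allele has switched, so w is the middle locus and the order is p – w – d.

w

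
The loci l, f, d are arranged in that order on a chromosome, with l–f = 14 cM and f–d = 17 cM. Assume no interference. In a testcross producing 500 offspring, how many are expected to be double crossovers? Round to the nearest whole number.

12

Map distances give recombination frequencies of 0.140 and 0.170 for the two intervals.
With no interference, expected double-crossover frequency = 0.140 × 0.170 = 0.02380.
Expected number = 0.02380 × 500 = 11.90 ≈ 12.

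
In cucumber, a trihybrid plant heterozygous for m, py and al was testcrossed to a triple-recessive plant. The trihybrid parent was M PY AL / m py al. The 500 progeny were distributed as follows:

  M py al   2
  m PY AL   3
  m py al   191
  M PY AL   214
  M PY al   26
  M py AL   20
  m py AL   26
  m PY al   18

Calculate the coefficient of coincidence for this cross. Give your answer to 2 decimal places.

The two rarest classes, m PY AL and M py al, are the double crossovers. Comparing them with the parentals, only the m allele has switched, so m is the middle locus and the order is al – m – py.
al–m: (52 + 5)/500 = 0.1140; m–py: (38 + 5)/500 = 0.0860.
Expected DCO frequency = 0.1140 × 0.0860 ≈ 0.00980; observed = 5/500 ≈ 0.01000.
Coefficient of coincidence = 0.01000/0.00980 ≈ 1.02.

1.02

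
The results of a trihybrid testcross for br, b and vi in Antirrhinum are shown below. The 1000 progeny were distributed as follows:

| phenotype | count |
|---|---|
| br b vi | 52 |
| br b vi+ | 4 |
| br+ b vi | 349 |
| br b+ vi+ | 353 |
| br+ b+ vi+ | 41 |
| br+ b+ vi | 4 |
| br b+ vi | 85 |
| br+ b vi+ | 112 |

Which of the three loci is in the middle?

b

The two most frequent reciprocal classes, br+ b vi and br b+ vi+, are the parental types, so the F1 was br+ b vi / br b+ vi+.
The two rarest classes, br+ b+ vi and br b vi+, are the double crossovers. Comparing them with the parentals, only the b allele has switched, so b is the middle locus and the order is br – b – vi.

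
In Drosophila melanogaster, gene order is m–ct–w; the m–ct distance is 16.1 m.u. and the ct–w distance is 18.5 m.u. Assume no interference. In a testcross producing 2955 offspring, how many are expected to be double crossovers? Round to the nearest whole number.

Map distances give recombination frequencies of 0.161 and 0.185 for the two intervals.
With no interference, expected double-crossover frequency = 0.161 × 0.185 = 0.02978.
Expected number = 0.02978 × 2955 = 88.01 ≈ 88.

88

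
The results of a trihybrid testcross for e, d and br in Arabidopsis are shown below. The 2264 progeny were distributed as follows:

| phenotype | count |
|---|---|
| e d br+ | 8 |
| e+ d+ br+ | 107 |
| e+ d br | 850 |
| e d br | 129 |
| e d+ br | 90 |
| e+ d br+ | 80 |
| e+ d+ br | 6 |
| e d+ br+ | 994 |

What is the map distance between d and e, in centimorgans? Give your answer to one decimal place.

The two most frequent reciprocal classes, e+ d br and e d+ br+, are the parental types, so the F1 was e+ d br / e d+ br+.
The two rarest classes, e+ d+ br and e d br+, are the double crossovers. Comparing them with the parentals, only the d allele has switched, so d is the middle locus and the order is e – d – br.
Crossovers in the e–d interval produce the single-crossover classes e d br and e+ d+ br+ (129 + 107 = 236) plus the double crossovers (14).
RF(e–d) = (236 + 14) / 2264 = 250/2264 = 0.1104 → 11.0 centimorgans.

11.0 centimorgans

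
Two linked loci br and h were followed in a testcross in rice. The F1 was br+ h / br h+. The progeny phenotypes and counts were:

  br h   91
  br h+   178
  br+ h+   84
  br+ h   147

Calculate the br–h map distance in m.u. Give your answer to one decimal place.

35.0 m.u.

The recombinant classes are br+ h+ and br h: 84 + 91 = 175.
Recombination frequency = 175/500 = 0.3500 ≈ 35.0%, i.e. 35.0 m.u.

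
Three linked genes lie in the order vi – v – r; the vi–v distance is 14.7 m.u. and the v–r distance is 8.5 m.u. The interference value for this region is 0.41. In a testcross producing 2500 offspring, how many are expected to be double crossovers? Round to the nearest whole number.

18

Map distances give recombination frequencies of 0.147 and 0.085 for the two intervals.
With interference 0.41 (so coincidence = 0.59), expected double-crossover frequency = 0.147 × 0.085 × 0.59 = 0.00737.
Expected number = 0.00737 × 2500 = 18.43 ≈ 18.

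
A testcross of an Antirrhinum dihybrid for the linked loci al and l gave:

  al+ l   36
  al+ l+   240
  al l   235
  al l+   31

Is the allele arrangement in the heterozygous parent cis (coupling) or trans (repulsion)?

cis

The two most frequent classes are al+ l+ (240) and al l (235); these are the parental (non-recombinant) types.
So the F1 carried al+ l+ on one chromosome and al l on the other — the recessive alleles are on the same chromosome (cis / coupling).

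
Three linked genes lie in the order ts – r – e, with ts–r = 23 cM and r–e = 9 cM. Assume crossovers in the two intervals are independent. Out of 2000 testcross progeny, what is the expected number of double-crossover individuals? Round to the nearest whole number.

Map distances give recombination frequencies of 0.230 and 0.090 for the two intervals.
With no interference, expected double-crossover frequency = 0.230 × 0.090 = 0.02070.
Expected number = 0.02070 × 2000 = 41.40 ≈ 41.

41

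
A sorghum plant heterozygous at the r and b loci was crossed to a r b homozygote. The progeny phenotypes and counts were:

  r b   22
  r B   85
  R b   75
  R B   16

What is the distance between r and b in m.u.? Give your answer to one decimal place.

19.2 m.u.

The two most frequent classes, R b (75) and r B (85), are the parental types, so the F1 was R b / r B.
The recombinant classes are R B and r b: 16 + 22 = 38.
Recombination frequency = 38/198 = 0.1919 ≈ 19.2%, i.e. 19.2 m.u.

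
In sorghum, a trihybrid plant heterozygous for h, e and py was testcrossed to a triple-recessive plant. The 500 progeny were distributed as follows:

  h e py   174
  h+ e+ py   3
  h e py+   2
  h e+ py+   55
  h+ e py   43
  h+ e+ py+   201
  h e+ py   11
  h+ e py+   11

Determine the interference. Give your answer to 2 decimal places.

The two most frequent reciprocal classes, h e py and h+ e+ py+, are the parental types, so the F1 was h e py / h+ e+ py+.
The two rarest classes, h e py+ and h+ e+ py, are the double crossovers. Comparing them with the parentals, only the py allele has switched, so py is the middle locus and the order is e – py – h.
e–py: (22 + 5)/500 = 0.0540; py–h: (98 + 5)/500 = 0.2060.
Expected DCO frequency = 0.0540 × 0.2060 ≈ 0.01112; observed = 5/500 ≈ 0.01000.
Coefficient of coincidence = 0.01000/0.01112 ≈ 0.90; interference = 1 − 0.90 = 0.10.

0.10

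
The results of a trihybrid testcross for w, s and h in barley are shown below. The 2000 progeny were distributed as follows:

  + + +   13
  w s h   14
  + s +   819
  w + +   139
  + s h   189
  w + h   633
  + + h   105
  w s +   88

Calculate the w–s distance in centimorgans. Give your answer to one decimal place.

11.0 centimorgans

The two most frequent reciprocal classes, w + h and + s +, are the parental types, so the F1 was w + h / + s +.
The two rarest classes, w s h and + + +, are the double crossovers. Comparing them with the parentals, only the s allele has switched, so s is the middle locus and the order is w – s – h.
Crossovers in the w–s interval produce the single-crossover classes + + h and w s + (105 + 88 = 193) plus the double crossovers (27).
RF(w–s) = (193 + 27) / 2000 = 220/2000 = 0.1100 → 11.0 centimorgans.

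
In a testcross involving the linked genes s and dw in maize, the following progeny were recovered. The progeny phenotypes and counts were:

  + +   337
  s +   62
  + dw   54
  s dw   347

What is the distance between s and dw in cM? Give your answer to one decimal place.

14.5 cM

The two most frequent classes, + + (337) and s dw (347), are the parental types, so the F1 was + + / s dw.
The recombinant classes are + dw and s +: 54 + 62 = 116.
Recombination frequency = 116/800 = 0.1450 ≈ 14.5%, i.e. 14.5 cM.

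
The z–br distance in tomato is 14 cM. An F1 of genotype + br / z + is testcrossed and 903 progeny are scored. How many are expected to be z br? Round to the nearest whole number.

A map distance of 14 cM corresponds to a recombination frequency of 0.140.
The F1 is + br / z +, so z br is a recombinant gamete class with expected frequency r/2 = 0.140/2 = 0.0700.
Expected number = 0.0700 × 903 = 63.21 ≈ 63.

63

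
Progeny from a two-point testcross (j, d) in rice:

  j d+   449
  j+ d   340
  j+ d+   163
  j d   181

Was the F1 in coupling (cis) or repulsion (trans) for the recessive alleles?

The two most frequent classes are j+ d (340) and j d+ (449); these are the parental (non-recombinant) types.
So the F1 carried j+ d on one chromosome and j d+ on the other — the recessive alleles are on opposite chromosomes (trans / repulsion).

trans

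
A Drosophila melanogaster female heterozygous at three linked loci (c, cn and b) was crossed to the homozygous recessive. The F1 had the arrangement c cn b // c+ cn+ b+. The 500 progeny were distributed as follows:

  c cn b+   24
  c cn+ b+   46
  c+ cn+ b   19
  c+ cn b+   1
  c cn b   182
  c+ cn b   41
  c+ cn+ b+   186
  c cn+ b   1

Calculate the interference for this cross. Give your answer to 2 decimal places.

0.75

The two rarest classes, c cn+ b and c+ cn b+, are the double crossovers. Comparing them with the parentals, only the cn allele has switched, so cn is the middle locus and the order is c – cn – b.
c–cn: (87 + 2)/500 = 0.1780; cn–b: (43 + 2)/500 = 0.0900.
Expected DCO frequency = 0.1780 × 0.0900 ≈ 0.01602; observed = 2/500 ≈ 0.00400.
Coefficient of coincidence = 0.00400/0.01602 ≈ 0.25; interference = 1 − 0.25 = 0.75.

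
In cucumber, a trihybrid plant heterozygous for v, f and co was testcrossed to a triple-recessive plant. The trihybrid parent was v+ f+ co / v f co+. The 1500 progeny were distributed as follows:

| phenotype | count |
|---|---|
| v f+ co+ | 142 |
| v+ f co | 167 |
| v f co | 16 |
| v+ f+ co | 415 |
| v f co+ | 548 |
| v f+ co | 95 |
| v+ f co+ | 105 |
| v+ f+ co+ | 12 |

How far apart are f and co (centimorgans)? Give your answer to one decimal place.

The two rarest classes, v+ f+ co+ and v f co, are the double crossovers. Comparing them with the parentals, only the co allele has switched, so co is the middle locus and the order is f – co – v.
Crossovers in the f–co interval produce the single-crossover classes v+ f co and v f+ co+ (167 + 142 = 309) plus the double crossovers (28).
RF(f–co) = (309 + 28) / 1500 = 337/1500 = 0.2247 → 22.5 centimorgans.

22.5 centimorgans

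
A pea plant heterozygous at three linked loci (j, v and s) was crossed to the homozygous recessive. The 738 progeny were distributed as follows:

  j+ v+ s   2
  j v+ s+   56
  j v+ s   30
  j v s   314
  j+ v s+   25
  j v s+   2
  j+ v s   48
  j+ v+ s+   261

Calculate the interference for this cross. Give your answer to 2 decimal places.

The two most frequent reciprocal classes, j+ v+ s+ and j v s, are the parental types, so the F1 was j+ v+ s+ / j v s.
The two rarest classes, j+ v+ s and j v s+, are the double crossovers. Comparing them with the parentals, only the s allele has switched, so s is the middle locus and the order is j – s – v.
j–s: (104 + 4)/738 = 0.1463; s–v: (55 + 4)/738 = 0.0799.
Expected DCO frequency = 0.1463 × 0.0799 ≈ 0.01169; observed = 4/738 ≈ 0.00542.
Coefficient of coincidence = 0.00542/0.01169 ≈ 0.46; interference = 1 − 0.46 = 0.54.

0.54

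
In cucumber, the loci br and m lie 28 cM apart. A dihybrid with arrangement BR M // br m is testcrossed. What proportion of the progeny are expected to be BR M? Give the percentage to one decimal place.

A map distance of 28 cM corresponds to a recombination frequency of 0.280.
The F1 is BR M / br m, so BR M is a parental gamete class with expected frequency (1 − r)/2 = 0.720/2 = 0.3600.
That is 0.3600 = 36.0% of the progeny.

36.0%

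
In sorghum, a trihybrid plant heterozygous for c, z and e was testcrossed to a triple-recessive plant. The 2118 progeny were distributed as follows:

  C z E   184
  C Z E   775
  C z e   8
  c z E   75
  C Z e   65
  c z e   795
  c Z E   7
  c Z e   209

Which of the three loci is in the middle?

The two most frequent reciprocal classes, c z e and C Z E, are the parental types, so the F1 was c z e / C Z E.
The two rarest classes, C z e and c Z E, are the double crossovers. Comparing them with the parentals, only the c allele has switched, so c is the middle locus and the order is e – c – z.

c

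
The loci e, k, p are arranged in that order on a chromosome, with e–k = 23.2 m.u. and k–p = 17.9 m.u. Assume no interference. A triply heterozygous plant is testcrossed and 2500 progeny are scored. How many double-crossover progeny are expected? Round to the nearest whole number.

104

Map distances give recombination frequencies of 0.232 and 0.179 for the two intervals.
With no interference, expected double-crossover frequency = 0.232 × 0.179 = 0.04153.
Expected number = 0.04153 × 2500 = 103.82 ≈ 104.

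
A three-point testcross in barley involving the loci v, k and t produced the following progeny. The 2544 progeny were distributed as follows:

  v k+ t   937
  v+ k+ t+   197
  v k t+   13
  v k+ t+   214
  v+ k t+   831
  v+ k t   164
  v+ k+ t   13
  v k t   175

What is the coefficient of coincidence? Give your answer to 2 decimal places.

The two most frequent reciprocal classes, v k+ t and v+ k t+, are the parental types, so the F1 was v k+ t / v+ k t+.
The two rarest classes, v+ k+ t and v k t+, are the double crossovers. Comparing them with the parentals, only the v allele has switched, so v is the middle locus and the order is k – v – t.
k–v: (372 + 26)/2544 = 0.1564; v–t: (378 + 26)/2544 = 0.1588.
Expected DCO frequency = 0.1564 × 0.1588 ≈ 0.02484; observed = 26/2544 ≈ 0.01022.
Coefficient of coincidence = 0.01022/0.02484 ≈ 0.41.

0.41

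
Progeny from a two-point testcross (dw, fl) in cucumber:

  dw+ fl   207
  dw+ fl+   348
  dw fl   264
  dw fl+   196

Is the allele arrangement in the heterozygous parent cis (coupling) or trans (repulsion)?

cis

The two most frequent classes are dw+ fl+ (348) and dw fl (264); these are the parental (non-recombinant) types.
So the F1 carried dw+ fl+ on one chromosome and dw fl on the other — the recessive alleles are on the same chromosome (cis / coupling).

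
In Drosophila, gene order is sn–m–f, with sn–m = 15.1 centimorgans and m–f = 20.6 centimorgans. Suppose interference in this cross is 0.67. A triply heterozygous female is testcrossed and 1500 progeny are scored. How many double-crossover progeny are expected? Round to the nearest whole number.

Map distances give recombination frequencies of 0.151 and 0.206 for the two intervals.
With interference 0.67 (so coincidence = 0.33), expected double-crossover frequency = 0.151 × 0.206 × 0.33 = 0.01026.
Expected number = 0.01026 × 1500 = 15.40 ≈ 15.

15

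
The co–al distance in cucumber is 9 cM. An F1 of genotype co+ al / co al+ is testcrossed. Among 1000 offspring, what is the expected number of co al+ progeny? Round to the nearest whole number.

A map distance of 9 cM corresponds to a recombination frequency of 0.090.
The F1 is co+ al / co al+, so co al+ is a parental gamete class with expected frequency (1 − r)/2 = 0.910/2 = 0.4550.
Expected number = 0.4550 × 1000 = 455.00 ≈ 455.

455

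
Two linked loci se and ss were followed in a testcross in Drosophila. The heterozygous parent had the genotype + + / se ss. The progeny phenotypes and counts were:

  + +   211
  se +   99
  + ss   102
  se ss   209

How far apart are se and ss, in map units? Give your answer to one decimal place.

The recombinant classes are + ss and se +: 102 + 99 = 201.
Recombination frequency = 201/621 = 0.3237 ≈ 32.4%, i.e. 32.4 map units.

32.4 map units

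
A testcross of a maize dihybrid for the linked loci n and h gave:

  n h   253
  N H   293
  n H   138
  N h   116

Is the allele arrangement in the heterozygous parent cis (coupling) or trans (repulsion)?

cis

The two most frequent classes are N H (293) and n h (253); these are the parental (non-recombinant) types.
So the F1 carried N H on one chromosome and n h on the other — the recessive alleles are on the same chromosome (cis / coupling).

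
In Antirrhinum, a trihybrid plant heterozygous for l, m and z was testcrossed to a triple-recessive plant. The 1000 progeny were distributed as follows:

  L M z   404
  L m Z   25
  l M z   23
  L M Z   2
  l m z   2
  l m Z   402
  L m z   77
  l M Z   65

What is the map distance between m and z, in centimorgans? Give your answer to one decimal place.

The two most frequent reciprocal classes, L M z and l m Z, are the parental types, so the F1 was L M z / l m Z.
The two rarest classes, L M Z and l m z, are the double crossovers. Comparing them with the parentals, only the z allele has switched, so z is the middle locus and the order is m – z – l.
Crossovers in the m–z interval produce the single-crossover classes L m z and l M Z (77 + 65 = 142) plus the double crossovers (4).
RF(m–z) = (142 + 4) / 1000 = 146/1000 = 0.1460 → 14.6 centimorgans.

14.6 centimorgans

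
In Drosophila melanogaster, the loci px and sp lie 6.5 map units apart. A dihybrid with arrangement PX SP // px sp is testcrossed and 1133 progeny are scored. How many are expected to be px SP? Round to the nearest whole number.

A map distance of 6.5 map units corresponds to a recombination frequency of 0.065.
The F1 is PX SP / px sp, so px SP is a recombinant gamete class with expected frequency r/2 = 0.065/2 = 0.0325.
Expected number = 0.0325 × 1133 = 36.82 ≈ 37.

37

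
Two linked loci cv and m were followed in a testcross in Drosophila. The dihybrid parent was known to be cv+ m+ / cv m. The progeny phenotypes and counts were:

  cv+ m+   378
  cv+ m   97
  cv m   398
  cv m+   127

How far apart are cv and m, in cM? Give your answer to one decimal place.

22.4 cM

The recombinant classes are cv+ m and cv m+: 97 + 127 = 224.
Recombination frequency = 224/1000 = 0.2240 ≈ 22.4%, i.e. 22.4 cM.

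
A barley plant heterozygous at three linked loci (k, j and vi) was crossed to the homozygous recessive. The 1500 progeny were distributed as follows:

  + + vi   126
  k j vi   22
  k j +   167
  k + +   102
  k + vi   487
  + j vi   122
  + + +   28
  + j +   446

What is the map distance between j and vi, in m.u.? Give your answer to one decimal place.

The two most frequent reciprocal classes, k + vi and + j +, are the parental types, so the F1 was k + vi / + j +.
The two rarest classes, k j vi and + + +, are the double crossovers. Comparing them with the parentals, only the j allele has switched, so j is the middle locus and the order is k – j – vi.
Crossovers in the j–vi interval produce the single-crossover classes k + + and + j vi (102 + 122 = 224) plus the double crossovers (50).
RF(j–vi) = (224 + 50) / 1500 = 274/1500 = 0.1827 → 18.3 m.u.

18.3 m.u.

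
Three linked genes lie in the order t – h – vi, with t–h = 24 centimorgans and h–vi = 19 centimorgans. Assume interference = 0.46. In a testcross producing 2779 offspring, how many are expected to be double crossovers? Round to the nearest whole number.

Map distances give recombination frequencies of 0.240 and 0.190 for the two intervals.
With interference 0.46 (so coincidence = 0.54), expected double-crossover frequency = 0.240 × 0.190 × 0.54 = 0.02462.
Expected number = 0.02462 × 2779 = 68.43 ≈ 68.

68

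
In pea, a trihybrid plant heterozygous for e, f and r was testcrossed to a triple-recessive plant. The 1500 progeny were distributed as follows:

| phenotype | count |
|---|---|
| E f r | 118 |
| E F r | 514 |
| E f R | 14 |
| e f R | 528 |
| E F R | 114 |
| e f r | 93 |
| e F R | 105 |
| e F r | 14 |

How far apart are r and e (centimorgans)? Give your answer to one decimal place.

The two most frequent reciprocal classes, e f R and E F r, are the parental types, so the F1 was e f R / E F r.
The two rarest classes, E f R and e F r, are the double crossovers. Comparing them with the parentals, only the e allele has switched, so e is the middle locus and the order is f – e – r.
Crossovers in the e–r interval produce the single-crossover classes e f r and E F R (93 + 114 = 207) plus the double crossovers (28).
RF(e–r) = (207 + 28) / 1500 = 235/1500 = 0.1567 → 15.7 centimorgans.

15.7 centimorgans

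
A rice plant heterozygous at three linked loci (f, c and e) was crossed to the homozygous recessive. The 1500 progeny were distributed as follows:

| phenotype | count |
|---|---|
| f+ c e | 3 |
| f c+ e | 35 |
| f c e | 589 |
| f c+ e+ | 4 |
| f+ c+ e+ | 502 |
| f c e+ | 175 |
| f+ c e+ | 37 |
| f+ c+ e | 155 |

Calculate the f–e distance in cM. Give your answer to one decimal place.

The two most frequent reciprocal classes, f c e and f+ c+ e+, are the parental types, so the F1 was f c e / f+ c+ e+.
The two rarest classes, f+ c e and f c+ e+, are the double crossovers. Comparing them with the parentals, only the f allele has switched, so f is the middle locus and the order is c – f – e.
Crossovers in the f–e interval produce the single-crossover classes f c e+ and f+ c+ e (175 + 155 = 330) plus the double crossovers (7).
RF(f–e) = (330 + 7) / 1500 = 337/1500 = 0.2247 → 22.5 cM.

22.5 cM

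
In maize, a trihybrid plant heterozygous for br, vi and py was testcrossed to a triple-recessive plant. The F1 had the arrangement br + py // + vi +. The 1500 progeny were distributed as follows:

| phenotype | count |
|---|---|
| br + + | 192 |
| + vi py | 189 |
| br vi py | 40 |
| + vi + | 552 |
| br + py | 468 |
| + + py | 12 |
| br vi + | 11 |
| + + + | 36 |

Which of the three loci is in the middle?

The two rarest classes, + + py and br vi +, are the double crossovers. Comparing them with the parentals, only the br allele has switched, so br is the middle locus and the order is py – br – vi.

br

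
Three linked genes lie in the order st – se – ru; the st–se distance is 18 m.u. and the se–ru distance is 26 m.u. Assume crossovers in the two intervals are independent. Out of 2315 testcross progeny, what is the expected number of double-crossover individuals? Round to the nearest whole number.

Map distances give recombination frequencies of 0.180 and 0.260 for the two intervals.
With no interference, expected double-crossover frequency = 0.180 × 0.260 = 0.04680.
Expected number = 0.04680 × 2315 = 108.34 ≈ 108.

108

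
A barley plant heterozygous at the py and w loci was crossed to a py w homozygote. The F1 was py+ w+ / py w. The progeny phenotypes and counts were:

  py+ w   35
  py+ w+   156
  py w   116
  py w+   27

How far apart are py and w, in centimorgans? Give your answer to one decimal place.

The recombinant classes are py+ w and py w+: 35 + 27 = 62.
Recombination frequency = 62/334 = 0.1856 ≈ 18.6%, i.e. 18.6 centimorgans.

18.6 centimorgans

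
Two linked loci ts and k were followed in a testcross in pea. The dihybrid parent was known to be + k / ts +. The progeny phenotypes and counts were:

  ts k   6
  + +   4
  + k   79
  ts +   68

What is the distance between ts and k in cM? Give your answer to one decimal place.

6.4 cM

The recombinant classes are + + and ts k: 4 + 6 = 10.
Recombination frequency = 10/157 = 0.0637 ≈ 6.4%, i.e. 6.4 cM.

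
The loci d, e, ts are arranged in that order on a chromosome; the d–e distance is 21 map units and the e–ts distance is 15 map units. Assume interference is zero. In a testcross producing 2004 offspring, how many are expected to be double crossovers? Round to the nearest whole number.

Map distances give recombination frequencies of 0.210 and 0.150 for the two intervals.
With no interference, expected double-crossover frequency = 0.210 × 0.150 = 0.03150.
Expected number = 0.03150 × 2004 = 63.13 ≈ 63.

63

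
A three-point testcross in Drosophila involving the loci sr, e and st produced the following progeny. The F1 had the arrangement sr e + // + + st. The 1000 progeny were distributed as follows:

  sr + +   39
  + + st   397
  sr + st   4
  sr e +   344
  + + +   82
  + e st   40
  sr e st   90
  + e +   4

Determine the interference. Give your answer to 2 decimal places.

The two rarest classes, + e + and sr + st, are the double crossovers. Comparing them with the parentals, only the sr allele has switched, so sr is the middle locus and the order is e – sr – st.
e–sr: (79 + 8)/1000 = 0.0870; sr–st: (172 + 8)/1000 = 0.1800.
Expected DCO frequency = 0.0870 × 0.1800 ≈ 0.01566; observed = 8/1000 ≈ 0.00800.
Coefficient of coincidence = 0.00800/0.01566 ≈ 0.51; interference = 1 − 0.51 = 0.49.

0.49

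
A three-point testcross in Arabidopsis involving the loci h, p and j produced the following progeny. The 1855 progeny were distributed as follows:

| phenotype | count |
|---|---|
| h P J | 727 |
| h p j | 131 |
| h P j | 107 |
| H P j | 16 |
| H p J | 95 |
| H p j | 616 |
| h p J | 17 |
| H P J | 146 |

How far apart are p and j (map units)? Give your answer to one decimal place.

12.7 map units

The two most frequent reciprocal classes, H p j and h P J, are the parental types, so the F1 was H p j / h P J.
The two rarest classes, H P j and h p J, are the double crossovers. Comparing them with the parentals, only the p allele has switched, so p is the middle locus and the order is j – p – h.
Crossovers in the j–p interval produce the single-crossover classes H p J and h P j (95 + 107 = 202) plus the double crossovers (33).
RF(j–p) = (202 + 33) / 1855 = 235/1855 = 0.1267 → 12.7 map units.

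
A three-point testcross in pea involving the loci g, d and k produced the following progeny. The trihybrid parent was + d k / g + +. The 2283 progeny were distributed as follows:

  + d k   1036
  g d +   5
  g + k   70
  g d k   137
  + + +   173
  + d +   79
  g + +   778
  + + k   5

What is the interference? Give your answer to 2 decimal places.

The two rarest classes, + + k and g d +, are the double crossovers. Comparing them with the parentals, only the d allele has switched, so d is the middle locus and the order is k – d – g.
k–d: (149 + 10)/2283 = 0.0696; d–g: (310 + 10)/2283 = 0.1402.
Expected DCO frequency = 0.0696 × 0.1402 ≈ 0.00976; observed = 10/2283 ≈ 0.00438.
Coefficient of coincidence = 0.00438/0.00976 ≈ 0.45; interference = 1 − 0.45 = 0.55.

0.55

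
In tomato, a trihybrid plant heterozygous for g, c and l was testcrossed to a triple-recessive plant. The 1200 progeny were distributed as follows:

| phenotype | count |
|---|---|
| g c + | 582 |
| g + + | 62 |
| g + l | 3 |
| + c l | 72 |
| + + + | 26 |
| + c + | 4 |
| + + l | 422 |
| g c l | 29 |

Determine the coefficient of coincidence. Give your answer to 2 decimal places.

0.96

The two most frequent reciprocal classes, g c + and + + l, are the parental types, so the F1 was g c + / + + l.
The two rarest classes, + c + and g + l, are the double crossovers. Comparing them with the parentals, only the g allele has switched, so g is the middle locus and the order is l – g – c.
l–g: (55 + 7)/1200 = 0.0517; g–c: (134 + 7)/1200 = 0.1175.
Expected DCO frequency = 0.0517 × 0.1175 ≈ 0.00607; observed = 7/1200 ≈ 0.00583.
Coefficient of coincidence = 0.00583/0.00607 ≈ 0.96.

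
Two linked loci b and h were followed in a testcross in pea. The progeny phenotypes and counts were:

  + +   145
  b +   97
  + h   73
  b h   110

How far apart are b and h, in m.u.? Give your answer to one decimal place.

40.0 m.u.

The two most frequent classes, + + (145) and b h (110), are the parental types, so the F1 was + + / b h.
The recombinant classes are + h and b +: 73 + 97 = 170.
Recombination frequency = 170/425 = 0.4000 ≈ 40.0%, i.e. 40.0 m.u.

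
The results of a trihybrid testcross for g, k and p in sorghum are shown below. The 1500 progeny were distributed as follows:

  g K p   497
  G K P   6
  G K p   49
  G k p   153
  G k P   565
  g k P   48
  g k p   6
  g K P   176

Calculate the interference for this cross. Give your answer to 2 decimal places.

The two most frequent reciprocal classes, g K p and G k P, are the parental types, so the F1 was g K p / G k P.
The two rarest classes, g k p and G K P, are the double crossovers. Comparing them with the parentals, only the k allele has switched, so k is the middle locus and the order is g – k – p.
g–k: (97 + 12)/1500 = 0.0727; k–p: (329 + 12)/1500 = 0.2273.
Expected DCO frequency = 0.0727 × 0.2273 ≈ 0.01652; observed = 12/1500 ≈ 0.00800.
Coefficient of coincidence = 0.00800/0.01652 ≈ 0.48; interference = 1 − 0.48 = 0.52.

0.52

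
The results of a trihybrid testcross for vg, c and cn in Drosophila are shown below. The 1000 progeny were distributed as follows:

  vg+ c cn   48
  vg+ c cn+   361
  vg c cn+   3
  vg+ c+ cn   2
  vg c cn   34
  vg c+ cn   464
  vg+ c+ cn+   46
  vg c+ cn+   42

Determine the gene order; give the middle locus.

The two most frequent reciprocal classes, vg c+ cn and vg+ c cn+, are the parental types, so the F1 was vg c+ cn / vg+ c cn+.
The two rarest classes, vg+ c+ cn and vg c cn+, are the double crossovers. Comparing them with the parentals, only the vg allele has switched, so vg is the middle locus and the order is cn – vg – c.

vg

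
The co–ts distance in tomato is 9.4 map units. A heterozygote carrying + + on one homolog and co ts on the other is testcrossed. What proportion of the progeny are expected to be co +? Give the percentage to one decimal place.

A map distance of 9.4 map units corresponds to a recombination frequency of 0.094.
The F1 is + + / co ts, so co + is a recombinant gamete class with expected frequency r/2 = 0.094/2 = 0.0470.
That is 0.0470 = 4.7% of the progeny.

4.7%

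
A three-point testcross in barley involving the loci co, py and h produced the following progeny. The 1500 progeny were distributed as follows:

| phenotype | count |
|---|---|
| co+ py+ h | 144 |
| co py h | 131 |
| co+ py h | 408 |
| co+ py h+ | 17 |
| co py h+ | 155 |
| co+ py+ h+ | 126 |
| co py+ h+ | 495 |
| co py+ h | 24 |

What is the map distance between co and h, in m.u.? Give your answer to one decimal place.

19.9 m.u.

The two most frequent reciprocal classes, co+ py h and co py+ h+, are the parental types, so the F1 was co+ py h / co py+ h+.
The two rarest classes, co+ py h+ and co py+ h, are the double crossovers. Comparing them with the parentals, only the h allele has switched, so h is the middle locus and the order is py – h – co.
Crossovers in the h–co interval produce the single-crossover classes co py h and co+ py+ h+ (131 + 126 = 257) plus the double crossovers (41).
RF(h–co) = (257 + 41) / 1500 = 298/1500 = 0.1987 → 19.9 m.u.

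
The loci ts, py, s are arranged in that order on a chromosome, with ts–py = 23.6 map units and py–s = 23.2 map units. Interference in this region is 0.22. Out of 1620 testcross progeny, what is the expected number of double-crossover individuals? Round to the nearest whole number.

Map distances give recombination frequencies of 0.236 and 0.232 for the two intervals.
With interference 0.22 (so coincidence = 0.78), expected double-crossover frequency = 0.236 × 0.232 × 0.78 = 0.04271.
Expected number = 0.04271 × 1620 = 69.18 ≈ 69.

69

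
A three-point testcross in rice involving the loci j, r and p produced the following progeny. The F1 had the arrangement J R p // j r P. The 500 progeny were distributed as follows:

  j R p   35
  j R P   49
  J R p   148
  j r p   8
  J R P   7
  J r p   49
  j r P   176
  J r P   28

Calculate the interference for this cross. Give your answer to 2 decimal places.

0.15

The two rarest classes, J R P and j r p, are the double crossovers. Comparing them with the parentals, only the p allele has switched, so p is the middle locus and the order is r – p – j.
r–p: (98 + 15)/500 = 0.2260; p–j: (63 + 15)/500 = 0.1560.
Expected DCO frequency = 0.2260 × 0.1560 ≈ 0.03526; observed = 15/500 ≈ 0.03000.
Coefficient of coincidence = 0.03000/0.03526 ≈ 0.85; interference = 1 − 0.85 = 0.15.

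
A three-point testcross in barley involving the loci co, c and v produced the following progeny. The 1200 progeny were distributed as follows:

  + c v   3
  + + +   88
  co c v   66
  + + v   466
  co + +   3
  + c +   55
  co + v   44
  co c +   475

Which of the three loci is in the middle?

The two most frequent reciprocal classes, + + v and co c +, are the parental types, so the F1 was + + v / co c +.
The two rarest classes, + c v and co + +, are the double crossovers. Comparing them with the parentals, only the c allele has switched, so c is the middle locus and the order is v – c – co.

c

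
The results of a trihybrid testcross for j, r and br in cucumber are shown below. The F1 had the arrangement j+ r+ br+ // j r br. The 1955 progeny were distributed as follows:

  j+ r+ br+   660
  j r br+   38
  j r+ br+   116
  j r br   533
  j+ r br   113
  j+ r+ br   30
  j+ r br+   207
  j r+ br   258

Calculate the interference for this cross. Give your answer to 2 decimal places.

The two rarest classes, j+ r+ br and j r br+, are the double crossovers. Comparing them with the parentals, only the br allele has switched, so br is the middle locus and the order is j – br – r.
j–br: (229 + 68)/1955 = 0.1519; br–r: (465 + 68)/1955 = 0.2726.
Expected DCO frequency = 0.1519 × 0.2726 ≈ 0.04141; observed = 68/1955 ≈ 0.03478.
Coefficient of coincidence = 0.03478/0.04141 ≈ 0.84; interference = 1 − 0.84 = 0.16.

0.16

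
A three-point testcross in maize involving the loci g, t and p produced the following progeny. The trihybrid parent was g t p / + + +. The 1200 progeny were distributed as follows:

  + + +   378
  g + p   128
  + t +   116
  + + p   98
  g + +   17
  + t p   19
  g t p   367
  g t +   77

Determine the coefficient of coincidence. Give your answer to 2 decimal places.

The two rarest classes, + t p and g + +, are the double crossovers. Comparing them with the parentals, only the g allele has switched, so g is the middle locus and the order is p – g – t.
p–g: (175 + 36)/1200 = 0.1758; g–t: (244 + 36)/1200 = 0.2333.
Expected DCO frequency = 0.1758 × 0.2333 ≈ 0.04101; observed = 36/1200 ≈ 0.03000.
Coefficient of coincidence = 0.03000/0.04101 ≈ 0.73.

0.73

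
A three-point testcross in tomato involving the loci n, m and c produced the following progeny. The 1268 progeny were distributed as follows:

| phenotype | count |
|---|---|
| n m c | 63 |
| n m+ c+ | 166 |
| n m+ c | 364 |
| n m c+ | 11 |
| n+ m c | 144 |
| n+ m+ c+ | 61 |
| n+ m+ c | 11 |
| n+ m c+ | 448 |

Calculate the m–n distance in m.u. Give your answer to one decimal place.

11.5 m.u.

The two most frequent reciprocal classes, n+ m c+ and n m+ c, are the parental types, so the F1 was n+ m c+ / n m+ c.
The two rarest classes, n m c+ and n+ m+ c, are the double crossovers. Comparing them with the parentals, only the n allele has switched, so n is the middle locus and the order is c – n – m.
Crossovers in the n–m interval produce the single-crossover classes n+ m+ c+ and n m c (61 + 63 = 124) plus the double crossovers (22).
RF(n–m) = (124 + 22) / 1268 = 146/1268 = 0.1151 → 11.5 m.u.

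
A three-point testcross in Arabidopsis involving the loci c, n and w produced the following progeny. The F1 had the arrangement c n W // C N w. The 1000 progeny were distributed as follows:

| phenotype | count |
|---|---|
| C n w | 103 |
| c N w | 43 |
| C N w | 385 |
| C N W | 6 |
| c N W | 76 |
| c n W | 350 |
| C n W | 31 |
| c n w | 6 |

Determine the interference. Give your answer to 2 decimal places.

The two rarest classes, c n w and C N W, are the double crossovers. Comparing them with the parentals, only the w allele has switched, so w is the middle locus and the order is n – w – c.
n–w: (179 + 12)/1000 = 0.1910; w–c: (74 + 12)/1000 = 0.0860.
Expected DCO frequency = 0.1910 × 0.0860 ≈ 0.01643; observed = 12/1000 ≈ 0.01200.
Coefficient of coincidence = 0.01200/0.01643 ≈ 0.73; interference = 1 − 0.73 = 0.27.

0.27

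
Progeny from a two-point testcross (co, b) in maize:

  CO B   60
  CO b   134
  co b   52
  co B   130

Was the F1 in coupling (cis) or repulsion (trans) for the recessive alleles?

trans

The two most frequent classes are CO b (134) and co B (130); these are the parental (non-recombinant) types.
So the F1 carried CO b on one chromosome and co B on the other — the recessive alleles are on opposite chromosomes (trans / repulsion).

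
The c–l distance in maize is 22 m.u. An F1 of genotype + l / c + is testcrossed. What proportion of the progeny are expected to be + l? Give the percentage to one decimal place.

A map distance of 22 m.u. corresponds to a recombination frequency of 0.220.
The F1 is + l / c +, so + l is a parental gamete class with expected frequency (1 − r)/2 = 0.780/2 = 0.3900.
That is 0.3900 = 39.0% of the progeny.

39.0%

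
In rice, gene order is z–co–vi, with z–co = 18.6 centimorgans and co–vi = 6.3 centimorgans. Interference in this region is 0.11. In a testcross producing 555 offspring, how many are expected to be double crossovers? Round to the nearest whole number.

6

Map distances give recombination frequencies of 0.186 and 0.063 for the two intervals.
With interference 0.11 (so coincidence = 0.89), expected double-crossover frequency = 0.186 × 0.063 × 0.89 = 0.01043.
Expected number = 0.01043 × 555 = 5.79 ≈ 6.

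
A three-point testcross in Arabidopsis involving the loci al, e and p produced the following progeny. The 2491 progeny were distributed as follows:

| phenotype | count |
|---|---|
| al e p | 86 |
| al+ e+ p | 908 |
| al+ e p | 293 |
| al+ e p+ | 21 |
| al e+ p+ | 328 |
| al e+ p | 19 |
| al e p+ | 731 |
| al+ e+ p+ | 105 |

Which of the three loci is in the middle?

al

The two most frequent reciprocal classes, al+ e+ p and al e p+, are the parental types, so the F1 was al+ e+ p / al e p+.
The two rarest classes, al e+ p and al+ e p+, are the double crossovers. Comparing them with the parentals, only the al allele has switched, so al is the middle locus and the order is e – al – p.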